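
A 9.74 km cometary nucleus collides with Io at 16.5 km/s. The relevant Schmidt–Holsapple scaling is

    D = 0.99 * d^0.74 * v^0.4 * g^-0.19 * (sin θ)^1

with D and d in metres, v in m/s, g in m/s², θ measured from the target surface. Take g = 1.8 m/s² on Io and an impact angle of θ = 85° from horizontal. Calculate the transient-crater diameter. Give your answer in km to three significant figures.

In SI units: d = 9740 m, v = 16500 m/s.
d^0.74 = 9740^0.74 = 894.4
v^0.4 = 16500^0.4 = 48.64
g^-0.19 = 1.8^-0.19 = 0.8943
(sin 85°)^1 = 0.9962^1 = 0.9962
D = 0.99 × 894.4 × 48.64 × 0.8943 × 0.9962 = 38370 m
   = 38.37 km

D ≈ 38.4 km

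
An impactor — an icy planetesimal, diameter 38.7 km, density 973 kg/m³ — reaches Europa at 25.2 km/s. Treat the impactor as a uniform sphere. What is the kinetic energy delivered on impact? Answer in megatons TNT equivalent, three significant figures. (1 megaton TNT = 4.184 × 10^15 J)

d = 38700 m; v = 25200 m/s.
Mass m = (π/6) ρ d³ = (π/6) × 973 × (38700)³ = 2.953 × 10^16 kg
E = ½ m v² = 0.5 × 2.953 × 10^16 × (25200)² = 9.376 × 10^24 J
   = 9.376 × 10^24 / 4.184×10^15 = 2.241 × 10^9 Mt

E ≈ 2.24 × 10^9 Mt TNT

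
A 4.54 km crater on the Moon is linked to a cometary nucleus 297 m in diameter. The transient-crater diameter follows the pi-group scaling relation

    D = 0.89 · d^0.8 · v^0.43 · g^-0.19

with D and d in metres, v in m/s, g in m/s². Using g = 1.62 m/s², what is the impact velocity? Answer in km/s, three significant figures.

v ≈ 13.0 km/s

Rearranging for v: v = [D / (0.89 · 297^0.8 · 1.62^-0.19)]^(1/0.43).
D = 4540 m.
297^0.8 = 95.11
1.62^-0.19 = 0.9124
Denominator = 0.89 × 95.11 × 0.9124 = 77.23
D / 77.23 = 4540 / 77.23 = 58.79
v = 58.79^(1/0.43) = 58.79^2.3256 = 13022 m/s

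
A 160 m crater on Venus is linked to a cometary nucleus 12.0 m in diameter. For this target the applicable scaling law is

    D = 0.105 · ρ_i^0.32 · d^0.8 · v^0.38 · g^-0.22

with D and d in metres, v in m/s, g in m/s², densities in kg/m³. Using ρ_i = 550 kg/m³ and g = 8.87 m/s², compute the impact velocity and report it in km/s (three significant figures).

Rearranging for v: v = [D / (0.105 · 550^0.32 · 12^0.8 · 8.87^-0.22)]^(1/0.38).
550^0.32 = 7.532
12^0.8 = 7.300
8.87^-0.22 = 0.6187
Denominator = 0.105 × 7.532 × 7.300 × 0.6187 = 3.572
D / 3.572 = 160 / 3.572 = 44.79
v = 44.79^(1/0.38) = 44.79^2.6316 = 22144 m/s

v ≈ 22.1 km/s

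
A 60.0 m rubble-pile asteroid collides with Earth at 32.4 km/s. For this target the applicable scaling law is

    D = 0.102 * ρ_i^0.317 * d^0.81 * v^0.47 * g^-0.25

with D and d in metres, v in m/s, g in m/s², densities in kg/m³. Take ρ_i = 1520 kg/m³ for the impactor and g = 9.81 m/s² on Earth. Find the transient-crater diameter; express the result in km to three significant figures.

In SI units: v = 32400 m/s.
ρ_i^0.317 = 1520^0.317 = 10.20
d^0.81 = 60^0.81 = 27.56
v^0.47 = 32400^0.47 = 131.8
g^-0.25 = 9.81^-0.25 = 0.5650
D = 0.102 × 10.20 × 27.56 × 131.8 × 0.5650 = 2135 m
   = 2.135 km

D ≈ 2.14 km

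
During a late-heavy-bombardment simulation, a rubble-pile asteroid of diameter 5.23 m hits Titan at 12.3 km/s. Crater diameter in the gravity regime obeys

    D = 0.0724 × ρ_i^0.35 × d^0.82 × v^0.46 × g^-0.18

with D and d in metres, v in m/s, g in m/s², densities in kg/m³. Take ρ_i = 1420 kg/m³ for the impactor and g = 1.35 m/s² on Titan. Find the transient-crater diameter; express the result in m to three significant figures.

D ≈ 257 m

In SI units: v = 12300 m/s.
ρ_i^0.35 = 1420^0.35 = 12.69
d^0.82 = 5.23^0.82 = 3.883
v^0.46 = 12300^0.46 = 76.10
g^-0.18 = 1.35^-0.18 = 0.9474
D = 0.0724 × 12.69 × 3.883 × 76.10 × 0.9474 = 257.2 m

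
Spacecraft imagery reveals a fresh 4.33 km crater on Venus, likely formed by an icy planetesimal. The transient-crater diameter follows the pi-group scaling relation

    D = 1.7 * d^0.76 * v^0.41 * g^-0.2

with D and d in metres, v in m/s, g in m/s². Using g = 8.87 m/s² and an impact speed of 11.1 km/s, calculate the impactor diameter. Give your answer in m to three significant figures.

d ≈ 354 m

Rearranging for d: d = [D / (1.7 · 11100^0.41 · 8.87^-0.2)]^(1/0.76).
D = 4330 m.
11100^0.41 = 45.56
8.87^-0.2 = 0.6463
Denominator = 1.7 × 45.56 × 0.6463 = 50.06
D / 50.06 = 4330 / 50.06 = 86.50
d = 86.50^(1/0.76) = 86.50^1.3158 = 353.8 m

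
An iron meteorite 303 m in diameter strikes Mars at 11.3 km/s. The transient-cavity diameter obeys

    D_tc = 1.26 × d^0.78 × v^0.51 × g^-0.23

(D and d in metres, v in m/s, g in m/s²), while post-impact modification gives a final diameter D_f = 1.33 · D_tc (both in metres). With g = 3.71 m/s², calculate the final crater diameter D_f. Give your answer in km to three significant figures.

v = 11300 m/s.
d^0.78 = 303^0.78 = 86.20
v^0.51 = 11300^0.51 = 116.7
g^-0.23 = 3.71^-0.23 = 0.7397
D_tc = 1.26 × 86.20 × 116.7 × 0.7397 = 9376 m
D_f = 1.33 × 9376 = 12470 m
     = 12.47 km

D_f ≈ 12.5 km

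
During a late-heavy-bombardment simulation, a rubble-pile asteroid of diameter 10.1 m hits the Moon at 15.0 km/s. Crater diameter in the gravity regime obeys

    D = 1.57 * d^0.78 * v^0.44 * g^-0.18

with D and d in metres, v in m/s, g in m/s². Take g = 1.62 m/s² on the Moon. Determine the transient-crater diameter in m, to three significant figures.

In SI units: v = 15000 m/s.
d^0.78 = 10.1^0.78 = 6.073
v^0.44 = 15000^0.44 = 68.78
g^-0.18 = 1.62^-0.18 = 0.9168
D = 1.57 × 6.073 × 68.78 × 0.9168 = 601.2 m

D ≈ 601 m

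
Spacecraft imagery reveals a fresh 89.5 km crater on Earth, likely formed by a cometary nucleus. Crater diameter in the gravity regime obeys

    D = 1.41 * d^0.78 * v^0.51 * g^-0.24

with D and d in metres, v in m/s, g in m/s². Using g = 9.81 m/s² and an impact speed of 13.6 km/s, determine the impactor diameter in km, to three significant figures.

Rearranging for d: d = [D / (1.41 · 13600^0.51 · 9.81^-0.24)]^(1/0.78).
D = 89500 m.
13600^0.51 = 128.3
9.81^-0.24 = 0.5781
Denominator = 1.41 × 128.3 × 0.5781 = 104.6
D / 104.6 = 89500 / 104.6 = 855.6
d = 855.6^(1/0.78) = 855.6^1.2821 = 5747 m

d ≈ 5.75 km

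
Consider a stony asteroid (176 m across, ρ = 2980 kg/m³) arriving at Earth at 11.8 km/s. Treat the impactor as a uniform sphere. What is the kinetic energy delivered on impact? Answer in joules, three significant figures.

E ≈ 5.92 × 10^17 J

v = 11800 m/s.
Mass m = (π/6) ρ d³ = (π/6) × 2980 × (176)³ = 8.507 × 10^9 kg
E = ½ m v² = 0.5 × 8.507 × 10^9 × (11800)² = 5.923 × 10^17 J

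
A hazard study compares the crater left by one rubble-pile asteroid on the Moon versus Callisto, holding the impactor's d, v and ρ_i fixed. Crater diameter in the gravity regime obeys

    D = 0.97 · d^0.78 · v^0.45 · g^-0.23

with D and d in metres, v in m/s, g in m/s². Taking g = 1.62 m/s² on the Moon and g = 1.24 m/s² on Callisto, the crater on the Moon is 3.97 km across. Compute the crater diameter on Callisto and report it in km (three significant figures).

All impactor-dependent factors cancel in the ratio, leaving D_Callisto/D_Moon = (g_Callisto/g_Moon)^-0.23.
(1.24/1.62)^-0.23 = 0.7654^-0.23 = 1.063
D_Callisto = 1.063 × 3.97 km = 4.22 km

D ≈ 4.22 km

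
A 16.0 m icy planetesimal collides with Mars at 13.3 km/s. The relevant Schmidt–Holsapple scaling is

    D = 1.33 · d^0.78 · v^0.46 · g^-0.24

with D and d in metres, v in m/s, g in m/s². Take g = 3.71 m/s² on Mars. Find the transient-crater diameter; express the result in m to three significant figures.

D ≈ 666 m

In SI units: v = 13300 m/s.
d^0.78 = 16^0.78 = 8.694
v^0.46 = 13300^0.46 = 78.88
g^-0.24 = 3.71^-0.24 = 0.7300
D = 1.33 × 8.694 × 78.88 × 0.7300 = 665.8 m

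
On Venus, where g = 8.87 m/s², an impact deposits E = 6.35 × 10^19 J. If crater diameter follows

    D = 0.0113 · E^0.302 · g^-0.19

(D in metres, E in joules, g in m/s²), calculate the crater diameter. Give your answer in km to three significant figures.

E^0.302 = (6.35 × 10^19)^0.302 = 9.560 × 10^5
g^-0.19 = 8.87^-0.19 = 0.6605
D = 0.0113 × 9.560 × 10^5 × 0.6605 = 7135 m
   = 7.135 km

D ≈ 7.14 km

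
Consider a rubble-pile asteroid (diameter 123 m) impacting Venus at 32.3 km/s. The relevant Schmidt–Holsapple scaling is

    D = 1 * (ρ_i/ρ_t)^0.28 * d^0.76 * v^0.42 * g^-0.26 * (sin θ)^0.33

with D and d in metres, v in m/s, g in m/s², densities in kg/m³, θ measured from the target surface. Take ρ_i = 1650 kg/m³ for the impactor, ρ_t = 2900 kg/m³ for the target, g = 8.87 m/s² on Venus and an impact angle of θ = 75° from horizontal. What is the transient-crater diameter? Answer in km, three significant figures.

D ≈ 1.45 km

In SI units: v = 32300 m/s.
(ρ_i/ρ_t)^0.28 = (1650/2900)^0.28 = 0.8539
d^0.76 = 123^0.76 = 38.76
v^0.42 = 32300^0.42 = 78.32
g^-0.26 = 8.87^-0.26 = 0.5669
(sin 75°)^0.33 = 0.9659^0.33 = 0.9886
D = 1 × 0.8539 × 38.76 × 78.32 × 0.5669 × 0.9886 = 1453 m
   = 1.453 km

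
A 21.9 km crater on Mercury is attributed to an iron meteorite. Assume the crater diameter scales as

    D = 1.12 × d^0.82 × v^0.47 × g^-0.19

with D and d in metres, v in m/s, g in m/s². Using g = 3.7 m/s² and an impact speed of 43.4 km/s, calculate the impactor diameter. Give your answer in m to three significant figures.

d ≈ 509 m

Rearranging for d: d = [D / (1.12 · 43400^0.47 · 3.7^-0.19)]^(1/0.82).
D = 21900 m.
43400^0.47 = 151.2
3.7^-0.19 = 0.7799
Denominator = 1.12 × 151.2 × 0.7799 = 132.1
D / 132.1 = 21900 / 132.1 = 165.8
d = 165.8^(1/0.82) = 165.8^1.2195 = 509.1 m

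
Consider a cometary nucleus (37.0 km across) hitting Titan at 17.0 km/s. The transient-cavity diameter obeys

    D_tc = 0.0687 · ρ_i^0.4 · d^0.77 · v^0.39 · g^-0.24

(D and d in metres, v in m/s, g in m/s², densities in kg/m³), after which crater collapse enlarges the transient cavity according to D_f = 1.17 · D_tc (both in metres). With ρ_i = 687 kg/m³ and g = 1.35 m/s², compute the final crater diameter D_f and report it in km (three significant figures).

In SI: d = 37000 m, v = 17000 m/s.
ρ_i^0.4 = 687^0.4 = 13.64
d^0.77 = 37000^0.77 = 3292
v^0.39 = 17000^0.39 = 44.66
g^-0.24 = 1.35^-0.24 = 0.9305
D_tc = 0.0687 × 13.64 × 3292 × 44.66 × 0.9305 = 1.282 × 10^5 m
D_f = 1.17 × 1.282 × 10^5 = 1.500 × 10^5 m
     = 150.0 km

D_f ≈ 150 km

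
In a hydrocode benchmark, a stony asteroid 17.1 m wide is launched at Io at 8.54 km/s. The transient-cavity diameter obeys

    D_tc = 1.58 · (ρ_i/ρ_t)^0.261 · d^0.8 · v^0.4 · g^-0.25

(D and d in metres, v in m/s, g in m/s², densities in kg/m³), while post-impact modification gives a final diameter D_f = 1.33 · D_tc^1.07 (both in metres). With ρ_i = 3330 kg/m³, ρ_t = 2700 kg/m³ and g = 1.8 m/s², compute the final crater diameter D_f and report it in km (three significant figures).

D_f ≈ 1.08 km

v = 8540 m/s.
(ρ_i/ρ_t)^0.261 = (3330/2700)^0.261 = 1.056
d^0.8 = 17.1^0.8 = 9.692
v^0.4 = 8540^0.4 = 37.38
g^-0.25 = 1.8^-0.25 = 0.8633
D_tc = 1.58 × 1.056 × 9.692 × 37.38 × 0.8633 = 521.8 m
D_f = 1.33 × (521.8)^1.07 = 1075 m
     = 1.075 km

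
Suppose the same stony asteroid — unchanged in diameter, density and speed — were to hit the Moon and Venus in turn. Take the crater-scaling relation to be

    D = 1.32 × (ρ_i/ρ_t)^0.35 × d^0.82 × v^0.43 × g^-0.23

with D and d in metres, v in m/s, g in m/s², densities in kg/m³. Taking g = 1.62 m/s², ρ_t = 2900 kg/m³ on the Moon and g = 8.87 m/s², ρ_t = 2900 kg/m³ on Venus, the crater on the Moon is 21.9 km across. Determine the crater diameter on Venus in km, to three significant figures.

D ≈ 14.8 km

The impactor-only factors (d, v, ρ_i) cancel in the ratio, leaving D_Venus/D_Moon = (g_Venus/g_Moon)^-0.23 · (ρ_t,Moon/ρ_t,Venus)^0.35.
(8.87/1.62)^-0.23 = 5.475^-0.23 = 0.6764
(2900/2900)^0.35 = 1.000^0.35 = 1.000
Ratio = 0.6764 × 1.000 = 0.6764
D_Venus = 0.6764 × 21.9 km = 14.8 km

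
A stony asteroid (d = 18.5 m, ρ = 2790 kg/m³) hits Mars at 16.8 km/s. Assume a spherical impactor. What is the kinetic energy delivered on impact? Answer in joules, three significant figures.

E ≈ 1.31 × 10^15 J

v = 16800 m/s.
Mass m = (π/6) ρ d³ = (π/6) × 2790 × (18.5)³ = 9.249 × 10^6 kg
E = ½ m v² = 0.5 × 9.249 × 10^6 × (16800)² = 1.305 × 10^15 J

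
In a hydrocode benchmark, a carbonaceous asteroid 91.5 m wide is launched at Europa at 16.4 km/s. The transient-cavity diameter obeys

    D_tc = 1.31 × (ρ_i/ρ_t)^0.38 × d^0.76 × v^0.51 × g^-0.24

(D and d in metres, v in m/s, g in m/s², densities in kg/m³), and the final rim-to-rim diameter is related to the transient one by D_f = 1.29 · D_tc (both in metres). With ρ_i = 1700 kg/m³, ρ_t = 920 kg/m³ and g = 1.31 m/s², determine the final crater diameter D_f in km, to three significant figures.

D_f ≈ 8.74 km

v = 16400 m/s.
(ρ_i/ρ_t)^0.38 = (1700/920)^0.38 = 1.263
d^0.76 = 91.5^0.76 = 30.95
v^0.51 = 16400^0.51 = 141.1
g^-0.24 = 1.31^-0.24 = 0.9372
D_tc = 1.31 × 1.263 × 30.95 × 141.1 × 0.9372 = 6772 m
D_f = 1.29 × 6772 = 8736 m
     = 8.736 km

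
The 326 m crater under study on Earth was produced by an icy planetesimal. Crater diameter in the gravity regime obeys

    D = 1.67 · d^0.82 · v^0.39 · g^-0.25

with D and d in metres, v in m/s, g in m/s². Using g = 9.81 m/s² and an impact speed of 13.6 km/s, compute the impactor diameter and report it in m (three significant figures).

d ≈ 13.5 m

Rearranging for d: d = [D / (1.67 · 13600^0.39 · 9.81^-0.25)]^(1/0.82).
13600^0.39 = 40.93
9.81^-0.25 = 0.5650
Denominator = 1.67 × 40.93 × 0.5650 = 38.62
D / 38.62 = 326 / 38.62 = 8.441
d = 8.441^(1/0.82) = 8.441^1.2195 = 13.48 m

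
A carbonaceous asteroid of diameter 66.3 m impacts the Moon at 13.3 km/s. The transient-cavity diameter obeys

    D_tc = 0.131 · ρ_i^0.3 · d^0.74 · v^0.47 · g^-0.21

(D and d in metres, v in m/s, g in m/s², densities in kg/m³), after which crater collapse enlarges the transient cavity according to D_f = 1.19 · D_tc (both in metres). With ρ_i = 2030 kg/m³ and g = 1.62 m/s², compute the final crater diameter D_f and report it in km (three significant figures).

D_f ≈ 2.67 km

v = 13300 m/s.
ρ_i^0.3 = 2030^0.3 = 9.823
d^0.74 = 66.3^0.74 = 22.28
v^0.47 = 13300^0.47 = 86.74
g^-0.21 = 1.62^-0.21 = 0.9037
D_tc = 0.131 × 9.823 × 22.28 × 86.74 × 0.9037 = 2247 m
D_f = 1.19 × 2247 = 2674 m
     = 2.674 km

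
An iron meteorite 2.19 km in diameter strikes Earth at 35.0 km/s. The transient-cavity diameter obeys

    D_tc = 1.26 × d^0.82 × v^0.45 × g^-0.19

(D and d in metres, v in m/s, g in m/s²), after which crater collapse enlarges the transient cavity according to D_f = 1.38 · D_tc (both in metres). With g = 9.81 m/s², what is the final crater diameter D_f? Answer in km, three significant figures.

In SI: d = 2190 m, v = 35000 m/s.
d^0.82 = 2190^0.82 = 548.5
v^0.45 = 35000^0.45 = 110.9
g^-0.19 = 9.81^-0.19 = 0.6480
D_tc = 1.26 × 548.5 × 110.9 × 0.6480 = 49670 m
D_f = 1.38 × 49670 = 68545 m
     = 68.54 km

D_f ≈ 68.5 km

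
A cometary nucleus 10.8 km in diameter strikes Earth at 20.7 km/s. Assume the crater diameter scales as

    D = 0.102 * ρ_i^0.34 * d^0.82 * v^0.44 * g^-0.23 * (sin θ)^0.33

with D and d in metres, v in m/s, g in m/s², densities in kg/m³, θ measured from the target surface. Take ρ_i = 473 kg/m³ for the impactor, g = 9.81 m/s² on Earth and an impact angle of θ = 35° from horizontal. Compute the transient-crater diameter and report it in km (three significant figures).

D ≈ 65.6 km

In SI units: d = 10800 m, v = 20700 m/s.
ρ_i^0.34 = 473^0.34 = 8.118
d^0.82 = 10800^0.82 = 2030
v^0.44 = 20700^0.44 = 79.26
g^-0.23 = 9.81^-0.23 = 0.5914
(sin 35°)^0.33 = 0.5736^0.33 = 0.8324
D = 0.102 × 8.118 × 2030 × 79.26 × 0.5914 × 0.8324 = 65586 m
   = 65.59 km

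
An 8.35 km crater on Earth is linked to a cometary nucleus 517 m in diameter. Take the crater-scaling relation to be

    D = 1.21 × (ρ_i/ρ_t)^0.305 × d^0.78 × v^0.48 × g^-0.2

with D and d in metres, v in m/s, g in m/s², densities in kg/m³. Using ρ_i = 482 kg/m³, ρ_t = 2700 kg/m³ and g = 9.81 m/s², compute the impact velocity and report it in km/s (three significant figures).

v ≈ 30.0 km/s

Rearranging for v: v = [D / (1.21 · (482/2700)^0.305 · 517^0.78 · 9.81^-0.2)]^(1/0.48).
D = 8350 m.
(482/2700)^0.305 = 0.5912
517^0.78 = 130.8
9.81^-0.2 = 0.6334
Denominator = 1.21 × 0.5912 × 130.8 × 0.6334 = 59.27
D / 59.27 = 8350 / 59.27 = 140.9
v = 140.9^(1/0.48) = 140.9^2.0833 = 29980 m/s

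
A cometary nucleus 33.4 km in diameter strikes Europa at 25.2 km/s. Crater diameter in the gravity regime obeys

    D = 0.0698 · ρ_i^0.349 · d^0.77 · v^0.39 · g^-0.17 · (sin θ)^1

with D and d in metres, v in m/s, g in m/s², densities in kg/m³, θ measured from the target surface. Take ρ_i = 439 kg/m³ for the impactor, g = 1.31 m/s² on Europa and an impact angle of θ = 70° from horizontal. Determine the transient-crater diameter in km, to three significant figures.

In SI units: d = 33400 m, v = 25200 m/s.
ρ_i^0.349 = 439^0.349 = 8.360
d^0.77 = 33400^0.77 = 3043
v^0.39 = 25200^0.39 = 52.07
g^-0.17 = 1.31^-0.17 = 0.9551
(sin 70°)^1 = 0.9397^1 = 0.9397
D = 0.0698 × 8.360 × 3043 × 52.07 × 0.9551 × 0.9397 = 82983 m
   = 82.98 km

D ≈ 83.0 km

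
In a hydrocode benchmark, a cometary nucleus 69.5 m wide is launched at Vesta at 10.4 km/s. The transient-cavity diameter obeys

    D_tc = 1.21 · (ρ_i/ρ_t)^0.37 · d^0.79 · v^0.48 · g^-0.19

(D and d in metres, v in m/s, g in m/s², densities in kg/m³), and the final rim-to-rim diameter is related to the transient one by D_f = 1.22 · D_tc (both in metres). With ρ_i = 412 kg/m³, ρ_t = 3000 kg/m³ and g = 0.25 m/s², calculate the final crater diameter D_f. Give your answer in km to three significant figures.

D_f ≈ 2.23 km

v = 10400 m/s.
(ρ_i/ρ_t)^0.37 = (412/3000)^0.37 = 0.4797
d^0.79 = 69.5^0.79 = 28.52
v^0.48 = 10400^0.48 = 84.76
g^-0.19 = 0.25^-0.19 = 1.301
D_tc = 1.21 × 0.4797 × 28.52 × 84.76 × 1.301 = 1825 m
D_f = 1.22 × 1825 = 2226 m
     = 2.227 km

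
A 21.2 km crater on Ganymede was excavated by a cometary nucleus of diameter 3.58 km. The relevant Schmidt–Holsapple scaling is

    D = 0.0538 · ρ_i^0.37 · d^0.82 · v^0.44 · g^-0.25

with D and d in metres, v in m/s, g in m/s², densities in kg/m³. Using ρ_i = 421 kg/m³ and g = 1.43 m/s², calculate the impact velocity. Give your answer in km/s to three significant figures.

Rearranging for v: v = [D / (0.0538 · 421^0.37 · 3580^0.82 · 1.43^-0.25)]^(1/0.44).
D = 21200 m.
421^0.37 = 9.354
3580^0.82 = 820.7
1.43^-0.25 = 0.9145
Denominator = 0.0538 × 9.354 × 820.7 × 0.9145 = 377.7
D / 377.7 = 21200 / 377.7 = 56.13
v = 56.13^(1/0.44) = 56.13^2.2727 = 9449 m/s

v ≈ 9.45 km/s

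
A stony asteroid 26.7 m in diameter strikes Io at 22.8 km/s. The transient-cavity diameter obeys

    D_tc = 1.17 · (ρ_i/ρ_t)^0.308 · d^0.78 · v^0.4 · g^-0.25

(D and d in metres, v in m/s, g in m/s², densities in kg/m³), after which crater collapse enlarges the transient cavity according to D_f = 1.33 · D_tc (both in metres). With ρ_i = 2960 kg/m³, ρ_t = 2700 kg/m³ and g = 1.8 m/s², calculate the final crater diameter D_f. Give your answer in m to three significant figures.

v = 22800 m/s.
(ρ_i/ρ_t)^0.308 = (2960/2700)^0.308 = 1.029
d^0.78 = 26.7^0.78 = 12.96
v^0.4 = 22800^0.4 = 55.36
g^-0.25 = 1.8^-0.25 = 0.8633
D_tc = 1.17 × 1.029 × 12.96 × 55.36 × 0.8633 = 745.7 m
D_f = 1.33 × 745.7 = 991.8 m

D_f ≈ 992 m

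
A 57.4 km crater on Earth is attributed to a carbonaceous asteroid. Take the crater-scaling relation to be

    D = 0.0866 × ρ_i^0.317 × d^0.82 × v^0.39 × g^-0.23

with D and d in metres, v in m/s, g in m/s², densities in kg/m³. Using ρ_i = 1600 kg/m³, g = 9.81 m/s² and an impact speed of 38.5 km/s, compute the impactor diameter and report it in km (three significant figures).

Rearranging for d: d = [D / (0.0866 · 1600^0.317 · 38500^0.39 · 9.81^-0.23)]^(1/0.82).
D = 57400 m.
1600^0.317 = 10.37
38500^0.39 = 61.42
9.81^-0.23 = 0.5914
Denominator = 0.0866 × 10.37 × 61.42 × 0.5914 = 32.62
D / 32.62 = 57400 / 32.62 = 1760
d = 1760^(1/0.82) = 1760^1.2195 = 9076 m

d ≈ 9.08 km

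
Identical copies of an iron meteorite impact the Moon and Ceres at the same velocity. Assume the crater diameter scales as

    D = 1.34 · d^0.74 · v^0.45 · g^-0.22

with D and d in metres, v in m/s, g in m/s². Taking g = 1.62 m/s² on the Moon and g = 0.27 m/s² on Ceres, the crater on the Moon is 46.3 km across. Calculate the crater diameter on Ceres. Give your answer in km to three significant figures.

D ≈ 68.7 km

All impactor-dependent factors cancel in the ratio, leaving D_Ceres/D_Moon = (g_Ceres/g_Moon)^-0.22.
(0.27/1.62)^-0.22 = 0.1667^-0.22 = 1.483
D_Ceres = 1.483 × 46.3 km = 68.7 km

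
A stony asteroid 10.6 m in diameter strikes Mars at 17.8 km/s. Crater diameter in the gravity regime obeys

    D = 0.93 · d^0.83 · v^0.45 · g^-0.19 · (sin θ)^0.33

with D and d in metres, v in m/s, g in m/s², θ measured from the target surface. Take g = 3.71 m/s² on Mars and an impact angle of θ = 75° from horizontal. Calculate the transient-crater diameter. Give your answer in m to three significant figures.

D ≈ 416 m

In SI units: v = 17800 m/s.
d^0.83 = 10.6^0.83 = 7.096
v^0.45 = 17800^0.45 = 81.79
g^-0.19 = 3.71^-0.19 = 0.7795
(sin 75°)^0.33 = 0.9659^0.33 = 0.9886
D = 0.93 × 7.096 × 81.79 × 0.7795 × 0.9886 = 415.9 m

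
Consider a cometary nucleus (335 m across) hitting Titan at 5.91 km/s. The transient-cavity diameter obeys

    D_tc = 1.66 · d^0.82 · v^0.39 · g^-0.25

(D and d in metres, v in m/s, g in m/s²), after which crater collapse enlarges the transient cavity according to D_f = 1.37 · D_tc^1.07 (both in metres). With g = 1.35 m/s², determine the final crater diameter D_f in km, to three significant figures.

D_f ≈ 13.4 km

v = 5910 m/s.
d^0.82 = 335^0.82 = 117.6
v^0.39 = 5910^0.39 = 29.57
g^-0.25 = 1.35^-0.25 = 0.9277
D_tc = 1.66 × 117.6 × 29.57 × 0.9277 = 5355 m
D_f = 1.37 × (5355)^1.07 = 13381 m
     = 13.38 km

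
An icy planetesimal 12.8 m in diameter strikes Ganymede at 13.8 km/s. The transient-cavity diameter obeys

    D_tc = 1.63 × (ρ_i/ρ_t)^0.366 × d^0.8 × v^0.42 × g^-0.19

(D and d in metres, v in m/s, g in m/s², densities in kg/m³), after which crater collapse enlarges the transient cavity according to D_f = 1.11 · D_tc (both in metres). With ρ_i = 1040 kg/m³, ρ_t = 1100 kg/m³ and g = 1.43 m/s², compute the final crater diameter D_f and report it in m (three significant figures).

v = 13800 m/s.
(ρ_i/ρ_t)^0.366 = (1040/1100)^0.366 = 0.9797
d^0.8 = 12.8^0.8 = 7.687
v^0.42 = 13800^0.42 = 54.80
g^-0.19 = 1.43^-0.19 = 0.9343
D_tc = 1.63 × 0.9797 × 7.687 × 54.80 × 0.9343 = 628.5 m
D_f = 1.11 × 628.5 = 697.6 m

D_f ≈ 698 m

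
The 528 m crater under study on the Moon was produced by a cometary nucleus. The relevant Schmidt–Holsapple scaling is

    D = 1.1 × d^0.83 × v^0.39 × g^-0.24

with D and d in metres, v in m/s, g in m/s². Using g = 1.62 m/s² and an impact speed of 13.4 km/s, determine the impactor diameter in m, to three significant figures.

Rearranging for d: d = [D / (1.1 · 13400^0.39 · 1.62^-0.24)]^(1/0.83).
13400^0.39 = 40.70
1.62^-0.24 = 0.8907
Denominator = 1.1 × 40.70 × 0.8907 = 39.88
D / 39.88 = 528 / 39.88 = 13.24
d = 13.24^(1/0.83) = 13.24^1.2048 = 22.47 m

d ≈ 22.5 m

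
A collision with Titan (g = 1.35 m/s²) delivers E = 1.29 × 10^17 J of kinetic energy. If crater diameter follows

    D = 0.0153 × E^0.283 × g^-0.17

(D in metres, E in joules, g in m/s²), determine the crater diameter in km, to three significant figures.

D ≈ 1.01 km

E^0.283 = (1.29 × 10^17)^0.283 = 6.955 × 10^4
g^-0.17 = 1.35^-0.17 = 0.9503
D = 0.0153 × 6.955 × 10^4 × 0.9503 = 1011 m
   = 1.011 km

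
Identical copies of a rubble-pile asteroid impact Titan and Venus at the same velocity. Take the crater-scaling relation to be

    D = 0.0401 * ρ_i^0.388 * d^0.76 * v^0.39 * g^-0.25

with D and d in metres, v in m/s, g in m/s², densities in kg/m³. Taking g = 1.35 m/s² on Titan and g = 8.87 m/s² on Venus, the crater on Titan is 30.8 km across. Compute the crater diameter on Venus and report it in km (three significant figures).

All impactor-dependent factors cancel in the ratio, leaving D_Venus/D_Titan = (g_Venus/g_Titan)^-0.25.
(8.87/1.35)^-0.25 = 6.570^-0.25 = 0.6246
D_Venus = 0.6246 × 30.8 km = 19.2 km

D ≈ 19.2 km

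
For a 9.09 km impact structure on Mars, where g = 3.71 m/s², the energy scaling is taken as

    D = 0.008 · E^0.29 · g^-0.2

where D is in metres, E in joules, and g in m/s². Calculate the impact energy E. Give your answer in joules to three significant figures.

E ≈ 1.88 × 10^21 J

Rearranging: E = [D / (0.008 · g^-0.2)]^(1/0.29).
D = 9090 m.
g^-0.2 = 3.71^-0.2 = 0.7694
D / (0.008 × 0.7694) = 9090 / (6.155 × 10^-3) = 1.477 × 10^6
E = (1.477 × 10^6)^3.4483 = 1.879 × 10^21 J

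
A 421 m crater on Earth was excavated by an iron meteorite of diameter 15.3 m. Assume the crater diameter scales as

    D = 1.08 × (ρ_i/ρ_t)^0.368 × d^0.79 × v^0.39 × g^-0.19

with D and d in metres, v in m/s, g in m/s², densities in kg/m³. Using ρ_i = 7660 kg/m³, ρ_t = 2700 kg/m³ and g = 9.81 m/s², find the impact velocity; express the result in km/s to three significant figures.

v ≈ 19.9 km/s

Rearranging for v: v = [D / (1.08 · (7660/2700)^0.368 · 15.3^0.79 · 9.81^-0.19)]^(1/0.39).
(7660/2700)^0.368 = 1.468
15.3^0.79 = 8.628
9.81^-0.19 = 0.6480
Denominator = 1.08 × 1.468 × 8.628 × 0.6480 = 8.864
D / 8.864 = 421 / 8.864 = 47.50
v = 47.50^(1/0.39) = 47.50^2.5641 = 19916 m/s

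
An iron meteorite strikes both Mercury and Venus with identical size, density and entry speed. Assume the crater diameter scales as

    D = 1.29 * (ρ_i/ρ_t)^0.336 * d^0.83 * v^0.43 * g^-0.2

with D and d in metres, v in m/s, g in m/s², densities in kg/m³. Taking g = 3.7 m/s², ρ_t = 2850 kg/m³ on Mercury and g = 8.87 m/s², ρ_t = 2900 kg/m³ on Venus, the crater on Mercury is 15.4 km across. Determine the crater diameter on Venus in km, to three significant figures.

The impactor-only factors (d, v, ρ_i) cancel in the ratio, leaving D_Venus/D_Mercury = (g_Venus/g_Mercury)^-0.2 · (ρ_t,Mercury/ρ_t,Venus)^0.336.
(8.87/3.7)^-0.2 = 2.397^-0.2 = 0.8396
(2850/2900)^0.336 = 0.9828^0.336 = 0.9942
Ratio = 0.8396 × 0.9942 = 0.8347
D_Venus = 0.8347 × 15.4 km = 12.9 km

D ≈ 12.9 km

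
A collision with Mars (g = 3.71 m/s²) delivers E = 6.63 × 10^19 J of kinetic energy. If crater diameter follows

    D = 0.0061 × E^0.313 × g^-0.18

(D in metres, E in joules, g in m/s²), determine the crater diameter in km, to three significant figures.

E^0.313 = (6.63 × 10^19)^0.313 = 1.600 × 10^6
g^-0.18 = 3.71^-0.18 = 0.7898
D = 0.0061 × 1.600 × 10^6 × 0.7898 = 7708 m
   = 7.708 km

D ≈ 7.71 km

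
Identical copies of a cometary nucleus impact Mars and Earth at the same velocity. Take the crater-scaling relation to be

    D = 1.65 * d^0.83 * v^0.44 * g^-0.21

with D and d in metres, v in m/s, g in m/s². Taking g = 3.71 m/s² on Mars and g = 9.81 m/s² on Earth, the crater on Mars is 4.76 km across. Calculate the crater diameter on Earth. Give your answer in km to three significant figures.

All impactor-dependent factors cancel in the ratio, leaving D_Earth/D_Mars = (g_Earth/g_Mars)^-0.21.
(9.81/3.71)^-0.21 = 2.644^-0.21 = 0.8153
D_Earth = 0.8153 × 4.76 km = 3.88 km

D ≈ 3.88 km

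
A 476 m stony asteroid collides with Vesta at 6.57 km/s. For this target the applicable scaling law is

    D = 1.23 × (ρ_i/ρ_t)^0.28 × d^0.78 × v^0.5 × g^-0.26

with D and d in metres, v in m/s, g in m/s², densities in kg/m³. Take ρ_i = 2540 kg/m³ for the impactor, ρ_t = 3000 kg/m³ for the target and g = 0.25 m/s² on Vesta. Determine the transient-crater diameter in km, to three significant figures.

In SI units: v = 6570 m/s.
(ρ_i/ρ_t)^0.28 = (2540/3000)^0.28 = 0.9545
d^0.78 = 476^0.78 = 122.6
v^0.5 = 6570^0.5 = 81.06
g^-0.26 = 0.25^-0.26 = 1.434
D = 1.23 × 0.9545 × 122.6 × 81.06 × 1.434 = 16731 m
   = 16.73 km

D ≈ 16.7 km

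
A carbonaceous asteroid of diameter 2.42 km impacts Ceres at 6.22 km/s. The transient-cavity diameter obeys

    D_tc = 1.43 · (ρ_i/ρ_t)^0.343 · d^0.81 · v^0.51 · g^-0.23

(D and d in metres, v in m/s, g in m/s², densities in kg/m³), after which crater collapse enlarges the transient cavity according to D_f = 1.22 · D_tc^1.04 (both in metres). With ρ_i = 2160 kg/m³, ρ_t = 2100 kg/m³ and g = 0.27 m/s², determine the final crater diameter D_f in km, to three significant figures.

D_f ≈ 178 km

In SI: d = 2420 m, v = 6220 m/s.
(ρ_i/ρ_t)^0.343 = (2160/2100)^0.343 = 1.010
d^0.81 = 2420^0.81 = 550.7
v^0.51 = 6220^0.51 = 86.07
g^-0.23 = 0.27^-0.23 = 1.351
D_tc = 1.43 × 1.010 × 550.7 × 86.07 × 1.351 = 92490 m
D_f = 1.22 × (92490)^1.04 = 1.783 × 10^5 m
     = 178.3 km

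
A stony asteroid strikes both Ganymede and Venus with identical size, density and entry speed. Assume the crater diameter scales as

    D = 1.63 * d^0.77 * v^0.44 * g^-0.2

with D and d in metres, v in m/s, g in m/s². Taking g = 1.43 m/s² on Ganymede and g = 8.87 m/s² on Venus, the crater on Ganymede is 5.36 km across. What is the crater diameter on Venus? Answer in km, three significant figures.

D ≈ 3.72 km

All impactor-dependent factors cancel in the ratio, leaving D_Venus/D_Ganymede = (g_Venus/g_Ganymede)^-0.2.
(8.87/1.43)^-0.2 = 6.203^-0.2 = 0.6942
D_Venus = 0.6942 × 5.36 km = 3.72 km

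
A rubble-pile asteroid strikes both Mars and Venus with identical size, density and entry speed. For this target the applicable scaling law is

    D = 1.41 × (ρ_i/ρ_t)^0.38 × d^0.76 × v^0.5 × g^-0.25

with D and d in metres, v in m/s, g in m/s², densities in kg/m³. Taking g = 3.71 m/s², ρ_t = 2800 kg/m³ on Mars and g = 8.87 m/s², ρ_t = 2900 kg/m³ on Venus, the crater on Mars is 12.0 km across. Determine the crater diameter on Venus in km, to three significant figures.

D ≈ 9.52 km

The impactor-only factors (d, v, ρ_i) cancel in the ratio, leaving D_Venus/D_Mars = (g_Venus/g_Mars)^-0.25 · (ρ_t,Mars/ρ_t,Venus)^0.38.
(8.87/3.71)^-0.25 = 2.391^-0.25 = 0.8042
(2800/2900)^0.38 = 0.9655^0.38 = 0.9867
Ratio = 0.8042 × 0.9867 = 0.7935
D_Venus = 0.7935 × 12.0 km = 9.52 km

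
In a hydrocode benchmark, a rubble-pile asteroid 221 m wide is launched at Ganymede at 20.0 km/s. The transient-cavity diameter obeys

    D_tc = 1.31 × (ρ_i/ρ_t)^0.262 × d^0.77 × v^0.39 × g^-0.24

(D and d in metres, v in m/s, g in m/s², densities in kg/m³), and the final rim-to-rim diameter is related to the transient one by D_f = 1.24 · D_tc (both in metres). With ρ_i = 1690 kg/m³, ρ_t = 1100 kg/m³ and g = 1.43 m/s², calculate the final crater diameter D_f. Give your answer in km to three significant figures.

D_f ≈ 5.07 km

v = 20000 m/s.
(ρ_i/ρ_t)^0.262 = (1690/1100)^0.262 = 1.119
d^0.77 = 221^0.77 = 63.85
v^0.39 = 20000^0.39 = 47.58
g^-0.24 = 1.43^-0.24 = 0.9177
D_tc = 1.31 × 1.119 × 63.85 × 47.58 × 0.9177 = 4087 m
D_f = 1.24 × 4087 = 5068 m
     = 5.068 km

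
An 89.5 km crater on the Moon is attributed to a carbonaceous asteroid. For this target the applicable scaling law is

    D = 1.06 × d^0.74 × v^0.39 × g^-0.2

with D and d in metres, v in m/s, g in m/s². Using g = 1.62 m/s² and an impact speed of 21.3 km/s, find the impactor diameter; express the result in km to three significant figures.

Rearranging for d: d = [D / (1.06 · 21300^0.39 · 1.62^-0.2)]^(1/0.74).
D = 89500 m.
21300^0.39 = 48.76
1.62^-0.2 = 0.9080
Denominator = 1.06 × 48.76 × 0.9080 = 46.93
D / 46.93 = 89500 / 46.93 = 1907
d = 1907^(1/0.74) = 1907^1.3514 = 27106 m

d ≈ 27.1 km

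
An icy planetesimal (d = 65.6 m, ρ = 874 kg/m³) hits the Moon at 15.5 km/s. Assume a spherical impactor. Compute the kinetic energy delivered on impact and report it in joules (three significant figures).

v = 15500 m/s.
Mass m = (π/6) ρ d³ = (π/6) × 874 × (65.6)³ = 1.292 × 10^8 kg
E = ½ m v² = 0.5 × 1.292 × 10^8 × (15500)² = 1.552 × 10^16 J

E ≈ 1.55 × 10^16 J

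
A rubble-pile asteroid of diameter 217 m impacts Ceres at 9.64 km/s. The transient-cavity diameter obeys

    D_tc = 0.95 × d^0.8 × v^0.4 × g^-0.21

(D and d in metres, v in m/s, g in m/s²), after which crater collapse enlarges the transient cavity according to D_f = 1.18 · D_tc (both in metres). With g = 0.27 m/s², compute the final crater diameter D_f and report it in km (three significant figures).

v = 9640 m/s.
d^0.8 = 217^0.8 = 73.99
v^0.4 = 9640^0.4 = 39.23
g^-0.21 = 0.27^-0.21 = 1.316
D_tc = 0.95 × 73.99 × 39.23 × 1.316 = 3629 m
D_f = 1.18 × 3629 = 4282 m
     = 4.282 km

D_f ≈ 4.28 km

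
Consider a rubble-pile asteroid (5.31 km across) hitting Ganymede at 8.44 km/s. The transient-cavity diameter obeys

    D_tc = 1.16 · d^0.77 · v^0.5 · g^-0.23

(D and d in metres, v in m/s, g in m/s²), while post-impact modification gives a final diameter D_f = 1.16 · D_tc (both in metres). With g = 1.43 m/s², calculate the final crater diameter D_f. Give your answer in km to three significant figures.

D_f ≈ 84.1 km

In SI: d = 5310 m, v = 8440 m/s.
d^0.77 = 5310^0.77 = 738.5
v^0.5 = 8440^0.5 = 91.87
g^-0.23 = 1.43^-0.23 = 0.9210
D_tc = 1.16 × 738.5 × 91.87 × 0.9210 = 72480 m
D_f = 1.16 × 72480 = 84077 m
     = 84.08 km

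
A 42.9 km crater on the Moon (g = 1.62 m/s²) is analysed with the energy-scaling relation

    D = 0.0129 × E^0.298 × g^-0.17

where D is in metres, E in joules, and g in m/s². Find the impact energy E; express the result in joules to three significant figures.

E ≈ 1.01 × 10^22 J

Rearranging: E = [D / (0.0129 · g^-0.17)]^(1/0.298).
D = 42900 m.
g^-0.17 = 1.62^-0.17 = 0.9213
D / (0.0129 × 0.9213) = 42900 / (0.01188) = 3.611 × 10^6
E = (3.611 × 10^6)^3.3557 = 1.013 × 10^22 J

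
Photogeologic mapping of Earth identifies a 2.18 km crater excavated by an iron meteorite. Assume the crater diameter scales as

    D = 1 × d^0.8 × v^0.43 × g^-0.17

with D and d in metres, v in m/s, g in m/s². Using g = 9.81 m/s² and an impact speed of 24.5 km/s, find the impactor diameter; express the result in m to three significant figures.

Rearranging for d: d = [D / (1 · 24500^0.43 · 9.81^-0.17)]^(1/0.8).
D = 2180 m.
24500^0.43 = 77.15
9.81^-0.17 = 0.6783
Denominator = 1 × 77.15 × 0.6783 = 52.33
D / 52.33 = 2180 / 52.33 = 41.66
d = 41.66^(1/0.8) = 41.66^1.25 = 105.8 m

d ≈ 106 m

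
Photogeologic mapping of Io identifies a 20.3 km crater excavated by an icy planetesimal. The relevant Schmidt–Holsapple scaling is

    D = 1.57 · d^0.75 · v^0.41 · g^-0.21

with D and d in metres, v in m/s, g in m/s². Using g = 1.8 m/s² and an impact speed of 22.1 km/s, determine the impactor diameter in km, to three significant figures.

d ≈ 1.51 km

Rearranging for d: d = [D / (1.57 · 22100^0.41 · 1.8^-0.21)]^(1/0.75).
D = 20300 m.
22100^0.41 = 60.42
1.8^-0.21 = 0.8839
Denominator = 1.57 × 60.42 × 0.8839 = 83.85
D / 83.85 = 20300 / 83.85 = 242.1
d = 242.1^(1/0.75) = 242.1^1.3333 = 1509 m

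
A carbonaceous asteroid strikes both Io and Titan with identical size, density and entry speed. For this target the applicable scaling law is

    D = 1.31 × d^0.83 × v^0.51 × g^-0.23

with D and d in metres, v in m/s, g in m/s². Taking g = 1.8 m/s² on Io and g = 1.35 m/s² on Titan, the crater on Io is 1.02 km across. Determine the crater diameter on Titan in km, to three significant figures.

All impactor-dependent factors cancel in the ratio, leaving D_Titan/D_Io = (g_Titan/g_Io)^-0.23.
(1.35/1.8)^-0.23 = 0.7500^-0.23 = 1.068
D_Titan = 1.068 × 1.02 km = 1.09 km

D ≈ 1.09 km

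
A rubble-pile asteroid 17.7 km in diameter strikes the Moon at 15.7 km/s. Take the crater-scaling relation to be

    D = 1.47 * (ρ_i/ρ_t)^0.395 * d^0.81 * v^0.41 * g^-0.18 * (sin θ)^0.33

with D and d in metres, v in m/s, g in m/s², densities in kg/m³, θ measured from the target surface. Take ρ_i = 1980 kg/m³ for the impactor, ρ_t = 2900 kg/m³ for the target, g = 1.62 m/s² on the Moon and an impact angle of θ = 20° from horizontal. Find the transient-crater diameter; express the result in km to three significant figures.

In SI units: d = 17700 m, v = 15700 m/s.
(ρ_i/ρ_t)^0.395 = (1980/2900)^0.395 = 0.8601
d^0.81 = 17700^0.81 = 2760
v^0.41 = 15700^0.41 = 52.52
g^-0.18 = 1.62^-0.18 = 0.9168
(sin 20°)^0.33 = 0.3420^0.33 = 0.7018
D = 1.47 × 0.8601 × 2760 × 52.52 × 0.9168 × 0.7018 = 1.179 × 10^5 m
   = 117.9 km

D ≈ 118 km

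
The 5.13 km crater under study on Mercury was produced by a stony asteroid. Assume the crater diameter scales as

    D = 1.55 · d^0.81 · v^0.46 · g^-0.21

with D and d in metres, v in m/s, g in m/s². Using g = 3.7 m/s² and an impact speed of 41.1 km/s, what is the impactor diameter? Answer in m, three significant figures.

d ≈ 74.6 m

Rearranging for d: d = [D / (1.55 · 41100^0.46 · 3.7^-0.21)]^(1/0.81).
D = 5130 m.
41100^0.46 = 132.5
3.7^-0.21 = 0.7598
Denominator = 1.55 × 132.5 × 0.7598 = 156.0
D / 156.0 = 5130 / 156.0 = 32.88
d = 32.88^(1/0.81) = 32.88^1.2346 = 74.61 m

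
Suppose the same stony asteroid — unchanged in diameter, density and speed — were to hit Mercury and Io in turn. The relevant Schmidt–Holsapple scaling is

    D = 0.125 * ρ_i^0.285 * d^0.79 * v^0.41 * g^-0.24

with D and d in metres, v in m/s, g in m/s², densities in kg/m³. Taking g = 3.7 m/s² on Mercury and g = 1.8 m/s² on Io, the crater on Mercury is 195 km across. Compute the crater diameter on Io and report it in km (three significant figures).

D ≈ 232 km

All impactor-dependent factors cancel in the ratio, leaving D_Io/D_Mercury = (g_Io/g_Mercury)^-0.24.
(1.8/3.7)^-0.24 = 0.4865^-0.24 = 1.189
D_Io = 1.189 × 195 km = 232 km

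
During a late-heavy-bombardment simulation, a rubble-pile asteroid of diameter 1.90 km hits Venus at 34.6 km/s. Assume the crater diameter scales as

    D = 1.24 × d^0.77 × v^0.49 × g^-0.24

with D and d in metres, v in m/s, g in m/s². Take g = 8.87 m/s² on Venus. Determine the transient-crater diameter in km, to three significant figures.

In SI units: d = 1900 m, v = 34600 m/s.
d^0.77 = 1900^0.77 = 334.7
v^0.49 = 34600^0.49 = 167.6
g^-0.24 = 8.87^-0.24 = 0.5922
D = 1.24 × 334.7 × 167.6 × 0.5922 = 41193 m
   = 41.19 km

D ≈ 41.2 km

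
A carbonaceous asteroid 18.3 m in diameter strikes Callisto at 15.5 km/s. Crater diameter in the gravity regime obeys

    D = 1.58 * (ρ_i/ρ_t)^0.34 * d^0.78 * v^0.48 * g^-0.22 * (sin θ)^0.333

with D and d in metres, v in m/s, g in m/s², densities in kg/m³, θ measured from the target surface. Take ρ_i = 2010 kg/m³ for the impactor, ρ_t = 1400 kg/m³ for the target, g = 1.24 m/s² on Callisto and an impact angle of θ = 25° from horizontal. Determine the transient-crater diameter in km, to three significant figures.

In SI units: v = 15500 m/s.
(ρ_i/ρ_t)^0.34 = (2010/1400)^0.34 = 1.131
d^0.78 = 18.3^0.78 = 9.654
v^0.48 = 15500^0.48 = 102.7
g^-0.22 = 1.24^-0.22 = 0.9538
(sin 25°)^0.333 = 0.4226^0.333 = 0.7506
D = 1.58 × 1.131 × 9.654 × 102.7 × 0.9538 × 0.7506 = 1268 m
   = 1.268 km

D ≈ 1.27 km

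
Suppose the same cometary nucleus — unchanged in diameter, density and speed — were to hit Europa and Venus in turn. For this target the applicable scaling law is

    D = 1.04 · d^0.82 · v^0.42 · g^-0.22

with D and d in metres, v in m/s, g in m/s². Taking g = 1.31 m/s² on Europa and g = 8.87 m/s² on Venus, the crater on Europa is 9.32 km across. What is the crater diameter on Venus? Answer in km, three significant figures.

All impactor-dependent factors cancel in the ratio, leaving D_Venus/D_Europa = (g_Venus/g_Europa)^-0.22.
(8.87/1.31)^-0.22 = 6.771^-0.22 = 0.6565
D_Venus = 0.6565 × 9.32 km = 6.12 km

D ≈ 6.12 km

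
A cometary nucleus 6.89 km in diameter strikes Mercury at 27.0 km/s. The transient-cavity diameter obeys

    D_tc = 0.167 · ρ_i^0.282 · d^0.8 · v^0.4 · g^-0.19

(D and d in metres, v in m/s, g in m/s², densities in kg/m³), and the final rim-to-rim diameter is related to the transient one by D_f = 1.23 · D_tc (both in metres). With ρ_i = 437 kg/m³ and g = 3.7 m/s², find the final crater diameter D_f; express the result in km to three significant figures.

D_f ≈ 62.0 km

In SI: d = 6890 m, v = 27000 m/s.
ρ_i^0.282 = 437^0.282 = 5.554
d^0.8 = 6890^0.8 = 1176
v^0.4 = 27000^0.4 = 59.23
g^-0.19 = 3.7^-0.19 = 0.7799
D_tc = 0.167 × 5.554 × 1176 × 59.23 × 0.7799 = 50390 m
D_f = 1.23 × 50390 = 61980 m
     = 61.98 km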